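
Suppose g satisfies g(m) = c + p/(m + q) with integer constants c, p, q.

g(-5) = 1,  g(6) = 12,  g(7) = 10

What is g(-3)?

(g(m) − c)(m + q) = p for each data point; the three points give a linear system in c and q, then p follows.
Solving: c = 4, q = -3, p = 24, so g(m) = 4 + 24/(m − 3).
Then g(-3) = 4 + 24/(-6) = 0.

0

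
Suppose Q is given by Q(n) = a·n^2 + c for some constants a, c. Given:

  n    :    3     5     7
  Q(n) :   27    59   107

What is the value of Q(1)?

11

From Q(3) = 27 and Q(5) = 59: 9a + c = 27 and 25a + c = 59.
Subtracting: 16a = 32, so a = 2; then c = 27 − 2·9 = 9.
So Q(n) = 2n² + 9, and Q(1) = 11.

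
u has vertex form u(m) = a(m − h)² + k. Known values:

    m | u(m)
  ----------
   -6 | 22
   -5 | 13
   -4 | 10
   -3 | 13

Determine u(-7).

First differences -9, -3, 3; second difference 6 = 2a, so a = 3.
Expanding, the m-coefficient is −2ah = -6h; matching it to the data gives h = -4, and then k = 10.
So u(m) = 3(m + 4)² + 10.
u(-7) = 3·(-3)² + 10 = 37.

37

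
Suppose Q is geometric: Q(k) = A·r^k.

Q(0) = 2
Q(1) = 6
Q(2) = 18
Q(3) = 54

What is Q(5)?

Consecutive ratio: 6/2 = 3, and 18/6 = 3, so r = 3.
Then A·3^0 = 2 gives A = 2, and Q(k) = 2·3^k.
Q(5) = 2·3^5 = 486.

486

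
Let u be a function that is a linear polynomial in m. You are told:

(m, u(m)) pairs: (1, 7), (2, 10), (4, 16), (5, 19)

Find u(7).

Write u(m) = am + b; the 4 given values yield a linear system in the 2 coefficients.
Solving, u(m) = 3m + 4.
Then u(7) = 25.

25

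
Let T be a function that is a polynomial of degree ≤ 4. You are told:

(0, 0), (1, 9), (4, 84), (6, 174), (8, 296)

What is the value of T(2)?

26

Write T(x) = ax^4 + bx³ + cx² + dx + e; the 5 given values yield a linear system in the 5 coefficients.
Solving, the top 2 coefficients vanish, and T(x) = 4x² + 5x.
Then T(2) = 26.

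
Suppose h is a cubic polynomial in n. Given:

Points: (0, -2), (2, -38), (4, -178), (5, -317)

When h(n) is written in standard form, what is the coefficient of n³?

Write h(n) = an³ + bn² + cn + d; the 4 given values yield a linear system in the 4 coefficients.
Solving, h(n) = -2n³ - n² - 8n - 2.
The coefficient of n³ is -2.

-2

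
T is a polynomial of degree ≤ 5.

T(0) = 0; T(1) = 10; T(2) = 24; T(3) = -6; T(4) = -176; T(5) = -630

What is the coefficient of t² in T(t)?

4

First differences: 10, 14, -30, -170, -454. Second differences: 4, -44, -140, -284. Third differences: -48, -96, -144. Fourth differences: -48, -48.
Level-4 differences are constant, so T has degree 4.
Fitting a degree-4 polynomial gives T(t) = -2t^4 + 4t³ + 4t² + 4t.
The coefficient of t² is 4.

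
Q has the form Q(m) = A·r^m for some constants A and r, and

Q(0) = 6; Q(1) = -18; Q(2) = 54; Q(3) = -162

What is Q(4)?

Consecutive ratio: -18/6 = -3, and 54/(-18) = -3, so r = -3.
Then A·(-3)^0 = 6 gives A = 6, and Q(m) = 6·(-3)^m.
Q(4) = 6·(-3)^4 = 486.

486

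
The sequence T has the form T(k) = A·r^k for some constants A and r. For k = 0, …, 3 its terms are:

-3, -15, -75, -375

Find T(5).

Consecutive ratio: -15/(-3) = 5, and -75/(-15) = 5, so r = 5.
Then A·5^0 = -3 gives A = -3, and T(k) = -3·5^k.
T(5) = -3·5^5 = -9375.

-9375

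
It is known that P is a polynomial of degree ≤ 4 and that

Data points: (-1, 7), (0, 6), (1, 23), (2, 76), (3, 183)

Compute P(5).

631

First differences: -1, 17, 53, 107. Second differences: 18, 36, 54. Third differences: 18, 18.
Level-3 differences are constant, so P has degree 3.
Fitting a degree-3 polynomial gives P(n) = 3n³ + 9n² + 5n + 6.
Then P(5) = 631.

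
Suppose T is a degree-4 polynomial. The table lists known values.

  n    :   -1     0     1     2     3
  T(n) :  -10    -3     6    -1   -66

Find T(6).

Write T(n) = an^4 + bn³ + cn² + dn + e; the 5 given values yield a linear system in the 5 coefficients.
Solving, T(n) = -n^4 - n³ + 2n² + 9n - 3.
Then T(6) = -1389.

-1389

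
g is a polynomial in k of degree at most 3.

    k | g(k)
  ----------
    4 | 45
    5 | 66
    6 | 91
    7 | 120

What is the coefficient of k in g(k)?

First differences: 21, 25, 29. Second differences: 4, 4.
Level-2 differences are constant, so g has degree 2.
Fitting a degree-2 polynomial gives g(k) = 2k² + 3k + 1.
The coefficient of k is 3.

3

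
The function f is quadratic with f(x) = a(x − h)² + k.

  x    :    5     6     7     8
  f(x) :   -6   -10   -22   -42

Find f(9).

First differences -4, -12, -20; second difference -8 = 2a, so a = -4.
Expanding, the x-coefficient is −2ah = 8h; matching it to the data gives h = 5, and then k = -6.
So f(x) = -4(x − 5)² − 6.
f(9) = -4·4² − 6 = -70.

-70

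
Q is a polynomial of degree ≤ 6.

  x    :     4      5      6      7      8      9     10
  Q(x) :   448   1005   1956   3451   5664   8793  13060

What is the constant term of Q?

First differences: 557, 951, 1495, 2213, 3129, 4267. Second differences: 394, 544, 718, 916, 1138. Third differences: 150, 174, 198, 222. Fourth differences: 24, 24, 24.
Level-4 differences are constant, so Q has degree 4.
Fitting a degree-4 polynomial gives Q(x) = x^4 + 3x³ + x² - 4x.
The constant term is Q(0) = 0.

0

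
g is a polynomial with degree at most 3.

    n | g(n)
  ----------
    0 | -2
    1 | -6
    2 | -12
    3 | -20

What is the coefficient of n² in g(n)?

-1

First differences: -4, -6, -8. Second differences: -2, -2.
Level-2 differences are constant, so g has degree 2.
Fitting a degree-2 polynomial gives g(n) = -n² - 3n - 2.
The coefficient of n² is -1.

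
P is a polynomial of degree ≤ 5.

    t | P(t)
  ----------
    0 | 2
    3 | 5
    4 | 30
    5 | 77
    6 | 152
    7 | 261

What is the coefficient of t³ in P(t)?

1

Write P(t) = at^5 + bt^4 + ct³ + dt² + et + p; the 6 given values yield a linear system in the 6 coefficients.
Solving, the top 2 coefficients vanish, and P(t) = t³ - t² - 5t + 2.
The coefficient of t³ is 1.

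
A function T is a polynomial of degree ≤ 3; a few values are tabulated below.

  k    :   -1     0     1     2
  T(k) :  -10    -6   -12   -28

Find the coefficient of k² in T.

Write T(k) = ak³ + bk² + ck + d; the 4 given values yield a linear system in the 4 coefficients.
Solving, the leading coefficient vanishes, and T(k) = -5k² - k - 6.
The coefficient of k² is -5.

-5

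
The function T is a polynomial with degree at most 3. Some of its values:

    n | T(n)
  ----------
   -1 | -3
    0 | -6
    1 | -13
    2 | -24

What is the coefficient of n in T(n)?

-5

Write T(n) = an³ + bn² + cn + d; the 4 given values yield a linear system in the 4 coefficients.
Solving, the leading coefficient vanishes, and T(n) = -2n² - 5n - 6.
The coefficient of n is -5.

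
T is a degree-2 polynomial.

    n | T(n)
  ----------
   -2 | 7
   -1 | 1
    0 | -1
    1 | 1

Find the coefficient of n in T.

First differences: -6, -2, 2. Second differences: 4, 4.
Level-2 differences are constant, so T has degree 2.
Fitting a degree-2 polynomial gives T(n) = 2n² - 1.
The coefficient of n is 0.

0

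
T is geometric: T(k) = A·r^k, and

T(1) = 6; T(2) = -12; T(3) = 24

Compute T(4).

-48

Consecutive ratio: -12/6 = -2, and 24/(-12) = -2, so r = -2.
Then A·(-2)^1 = 6 gives A = -3, and T(k) = -3·(-2)^k.
T(4) = -3·(-2)^4 = -48.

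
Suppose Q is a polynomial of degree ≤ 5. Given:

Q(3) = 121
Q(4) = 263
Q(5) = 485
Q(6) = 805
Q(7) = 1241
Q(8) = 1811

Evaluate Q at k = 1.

5

First differences: 142, 222, 320, 436, 570. Second differences: 80, 98, 116, 134. Third differences: 18, 18, 18.
Level-3 differences are constant, so Q has degree 3.
Fitting a degree-3 polynomial gives Q(k) = 3k³ + 4k² + 3k - 5.
Then Q(1) = 5.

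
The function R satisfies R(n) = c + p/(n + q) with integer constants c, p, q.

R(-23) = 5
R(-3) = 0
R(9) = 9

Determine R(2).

30

(R(n) − c)(n + q) = p for each data point; the three points give a linear system in c and q, then p follows.
Solving: c = 6, q = -1, p = 24, so R(n) = 6 + 24/(n − 1).
Then R(2) = 6 + 24/1 = 30.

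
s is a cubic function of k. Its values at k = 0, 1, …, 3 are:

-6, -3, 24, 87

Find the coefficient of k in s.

Write s(k) = ak³ + bk² + ck + d; the 4 given values yield a linear system in the 4 coefficients.
Solving, s(k) = 2k³ + 6k² - 5k - 6.
The coefficient of k is -5.

-5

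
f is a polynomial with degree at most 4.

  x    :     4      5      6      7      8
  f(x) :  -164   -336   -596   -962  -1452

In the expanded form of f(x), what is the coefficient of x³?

-3

First differences: -172, -260, -366, -490. Second differences: -88, -106, -124. Third differences: -18, -18.
Level-3 differences are constant, so f has degree 3.
Fitting a degree-3 polynomial gives f(x) = -3x³ + x² + 2x + 4.
The coefficient of x³ is -3.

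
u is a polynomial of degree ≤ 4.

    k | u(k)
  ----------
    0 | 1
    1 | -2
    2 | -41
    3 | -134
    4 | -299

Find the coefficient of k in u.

First differences: -3, -39, -93, -165. Second differences: -36, -54, -72. Third differences: -18, -18.
Level-3 differences are constant, so u has degree 3.
Fitting a degree-3 polynomial gives u(k) = -3k³ - 9k² + 9k + 1.
The coefficient of k is 9.

9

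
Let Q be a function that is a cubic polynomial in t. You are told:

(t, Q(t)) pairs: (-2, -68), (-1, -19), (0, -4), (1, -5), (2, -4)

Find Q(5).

Write Q(t) = at³ + bt² + ct + d; the 5 given values yield a linear system in the 4 coefficients.
Solving, Q(t) = 3t³ - 8t² + 4t - 4.
Then Q(5) = 191.

191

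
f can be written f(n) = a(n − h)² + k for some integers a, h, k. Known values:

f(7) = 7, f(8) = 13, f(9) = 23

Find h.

First differences 6, 10; second difference 4 = 2a, so a = 2.
Expanding, the n-coefficient is −2ah = -4h; matching it to the data gives h = 6, and then k = 5.
So f(n) = 2(n − 6)² + 5.
Hence h = 6.

6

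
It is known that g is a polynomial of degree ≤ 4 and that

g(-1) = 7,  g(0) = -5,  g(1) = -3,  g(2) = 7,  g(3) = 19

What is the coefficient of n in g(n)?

-4

Write g(n) = an^4 + bn³ + cn² + dn + e; the 5 given values yield a linear system in the 5 coefficients.
Solving, the leading coefficient vanishes, and g(n) = -n³ + 7n² - 4n - 5.
The coefficient of n is -4.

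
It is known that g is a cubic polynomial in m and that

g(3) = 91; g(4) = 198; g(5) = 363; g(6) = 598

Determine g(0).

-2

Write g(m) = am³ + bm² + cm + d; the 4 given values yield a linear system in the 4 coefficients.
Solving, g(m) = 2m³ + 5m² - 2m - 2.
Then g(0) = -2.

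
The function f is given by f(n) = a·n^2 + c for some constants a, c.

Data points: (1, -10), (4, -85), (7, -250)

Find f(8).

-325

From f(1) = -10 and f(4) = -85: 1a + c = -10 and 16a + c = -85.
Subtracting: 15a = -75, so a = -5; then c = -10 − (-5)·1 = -5.
So f(n) = -5n² − 5, and f(8) = -325.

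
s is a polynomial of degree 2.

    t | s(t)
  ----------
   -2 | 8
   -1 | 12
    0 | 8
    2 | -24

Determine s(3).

Write s(t) = at² + bt + c; the 4 given values yield a linear system in the 3 coefficients.
Solving, s(t) = -4t² - 8t + 8.
Then s(3) = -52.

-52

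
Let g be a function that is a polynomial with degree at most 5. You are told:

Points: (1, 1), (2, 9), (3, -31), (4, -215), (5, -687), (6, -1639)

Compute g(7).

-3311

Write g(m) = am^5 + bm^4 + cm³ + dm² + em + p; the 6 given values yield a linear system in the 6 coefficients.
Solving, the leading coefficient vanishes, and g(m) = -2m^4 + 4m³ + 2m² + 4m - 7.
Then g(7) = -3311.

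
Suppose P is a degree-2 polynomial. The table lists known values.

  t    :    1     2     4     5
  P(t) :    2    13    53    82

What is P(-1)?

Write P(t) = at² + bt + c; the 4 given values yield a linear system in the 3 coefficients.
Solving, P(t) = 3t² + 2t - 3.
Then P(-1) = -2.

-2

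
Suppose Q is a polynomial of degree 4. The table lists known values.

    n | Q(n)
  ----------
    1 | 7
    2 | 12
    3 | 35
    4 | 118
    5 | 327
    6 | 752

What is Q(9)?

4583

First differences: 5, 23, 83, 209, 425. Second differences: 18, 60, 126, 216. Third differences: 42, 66, 90. Fourth differences: 24, 24.
Level-4 differences are constant, so Q has degree 4.
Fitting a degree-4 polynomial gives Q(n) = n^4 - 3n³ + 2n² + 5n + 2.
Then Q(9) = 4583.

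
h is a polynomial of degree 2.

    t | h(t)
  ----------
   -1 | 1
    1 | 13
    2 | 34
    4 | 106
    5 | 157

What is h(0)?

2

Write h(t) = at² + bt + c; the 5 given values yield a linear system in the 3 coefficients.
Solving, h(t) = 5t² + 6t + 2.
The constant term is h(0) = 2.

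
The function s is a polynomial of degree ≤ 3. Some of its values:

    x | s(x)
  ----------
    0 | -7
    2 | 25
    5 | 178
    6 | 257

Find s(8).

Write s(x) = ax³ + bx² + cx + d; the 4 given values yield a linear system in the 4 coefficients.
Solving, the leading coefficient vanishes, and s(x) = 7x² + 2x - 7.
Then s(8) = 457.

457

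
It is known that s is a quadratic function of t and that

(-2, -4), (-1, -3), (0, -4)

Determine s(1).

Write s(t) = at² + bt + c; the 3 given values yield a linear system in the 3 coefficients.
Solving, s(t) = -t² - 2t - 4.
Then s(1) = -7.

-7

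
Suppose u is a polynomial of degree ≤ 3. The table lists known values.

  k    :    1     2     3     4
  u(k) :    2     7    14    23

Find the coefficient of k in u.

2

First differences: 5, 7, 9. Second differences: 2, 2.
Level-2 differences are constant, so u has degree 2.
Fitting a degree-2 polynomial gives u(k) = k² + 2k - 1.
The coefficient of k is 2.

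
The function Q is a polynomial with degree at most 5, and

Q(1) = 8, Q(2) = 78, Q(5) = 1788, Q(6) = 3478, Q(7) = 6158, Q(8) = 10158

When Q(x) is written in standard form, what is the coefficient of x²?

7

Write Q(x) = ax^5 + bx^4 + cx³ + dx² + ex + p; the 6 given values yield a linear system in the 6 coefficients.
Solving, the leading coefficient vanishes, and Q(x) = 2x^4 + 3x³ + 7x² - 2x - 2.
The coefficient of x² is 7.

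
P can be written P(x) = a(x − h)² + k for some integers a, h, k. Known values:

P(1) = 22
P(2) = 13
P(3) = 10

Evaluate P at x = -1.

58

First differences -9, -3; second difference 6 = 2a, so a = 3.
Expanding, the x-coefficient is −2ah = -6h; matching it to the data gives h = 3, and then k = 10.
So P(x) = 3(x − 3)² + 10.
P(-1) = 3·(-4)² + 10 = 58.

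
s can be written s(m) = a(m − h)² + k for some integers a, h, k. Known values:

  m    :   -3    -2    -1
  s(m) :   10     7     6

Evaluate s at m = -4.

15

First differences -3, -1; second difference 2 = 2a, so a = 1.
Expanding, the m-coefficient is −2ah = -2h; matching it to the data gives h = -1, and then k = 6.
So s(m) = 1(m + 1)² + 6.
s(-4) = 1·(-3)² + 6 = 15.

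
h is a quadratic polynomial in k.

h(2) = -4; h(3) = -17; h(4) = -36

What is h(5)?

-61

Write h(k) = ak² + bk + c; the 3 given values yield a linear system in the 3 coefficients.
Solving, h(k) = -3k² + 2k + 4.
Then h(5) = -61.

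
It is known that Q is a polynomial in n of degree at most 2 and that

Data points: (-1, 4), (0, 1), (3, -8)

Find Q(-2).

7

Write Q(n) = an² + bn + c; the 3 given values yield a linear system in the 3 coefficients.
Solving, the leading coefficient vanishes, and Q(n) = -3n + 1.
Then Q(-2) = 7.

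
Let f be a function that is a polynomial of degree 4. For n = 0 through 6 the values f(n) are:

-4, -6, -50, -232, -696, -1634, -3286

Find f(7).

-5940

First differences: -2, -44, -182, -464, -938, -1652. Second differences: -42, -138, -282, -474, -714. Third differences: -96, -144, -192, -240. Fourth differences: -48, -48, -48.
Level-4 differences are constant, so f has degree 4.
Fitting a degree-4 polynomial gives f(n) = -2n^4 - 4n³ + 5n² - n - 4.
Then f(7) = -5940.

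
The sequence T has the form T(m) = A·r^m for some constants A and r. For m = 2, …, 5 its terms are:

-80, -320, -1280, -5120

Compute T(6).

-20480

Consecutive ratio: -320/(-80) = 4, and -1280/(-320) = 4, so r = 4.
Then A·4^2 = -80 gives A = -5, and T(m) = -5·4^m.
T(6) = -5·4^6 = -20480.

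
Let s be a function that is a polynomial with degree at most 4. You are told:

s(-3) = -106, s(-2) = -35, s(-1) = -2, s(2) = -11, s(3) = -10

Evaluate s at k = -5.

-410

Write s(k) = ak^4 + bk³ + ck² + dk + e; the 5 given values yield a linear system in the 5 coefficients.
Solving, the leading coefficient vanishes, and s(k) = 2k³ - 7k² - 2k + 5.
Then s(-5) = -410.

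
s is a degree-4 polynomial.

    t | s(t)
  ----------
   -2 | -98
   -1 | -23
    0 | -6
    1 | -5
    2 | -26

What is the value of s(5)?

Write s(t) = at^4 + bt³ + ct² + dt + e; the 5 given values yield a linear system in the 5 coefficients.
Solving, s(t) = -2t^4 + 3t³ - 6t² + 6t - 6.
Then s(5) = -1001.

-1001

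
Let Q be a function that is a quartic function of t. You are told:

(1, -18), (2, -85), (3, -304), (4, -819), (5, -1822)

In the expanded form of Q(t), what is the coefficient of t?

-3

Write Q(t) = at^4 + bt³ + ct² + dt + e; the 5 given values yield a linear system in the 5 coefficients.
Solving, Q(t) = -2t^4 - 4t³ - 2t² - 3t - 7.
The coefficient of t is -3.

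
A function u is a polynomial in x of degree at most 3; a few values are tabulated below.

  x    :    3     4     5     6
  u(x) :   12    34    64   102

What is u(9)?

First differences: 22, 30, 38. Second differences: 8, 8.
Level-2 differences are constant, so u has degree 2.
Fitting a degree-2 polynomial gives u(x) = 4x² - 6x - 6.
Then u(9) = 264.

264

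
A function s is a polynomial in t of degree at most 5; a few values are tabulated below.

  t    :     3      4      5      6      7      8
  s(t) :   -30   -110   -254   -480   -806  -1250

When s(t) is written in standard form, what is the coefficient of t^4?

0

Write s(t) = at^5 + bt^4 + ct³ + dt² + et + p; the 6 given values yield a linear system in the 6 coefficients.
Solving, the top 2 coefficients vanish, and s(t) = -3t³ + 4t² + 3t + 6.
The coefficient of t^4 is 0.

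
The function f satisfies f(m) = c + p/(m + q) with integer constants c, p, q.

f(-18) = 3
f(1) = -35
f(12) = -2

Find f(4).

(f(m) − c)(m + q) = p for each data point; the three points give a linear system in c and q, then p follows.
Solving: c = 1, q = 0, p = -36, so f(m) = 1 − 36/(m + 0).
Then f(4) = 1 − 36/4 = -8.

-8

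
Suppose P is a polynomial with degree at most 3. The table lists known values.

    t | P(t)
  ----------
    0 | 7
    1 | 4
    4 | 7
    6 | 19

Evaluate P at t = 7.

Write P(t) = at³ + bt² + ct + d; the 4 given values yield a linear system in the 4 coefficients.
Solving, the leading coefficient vanishes, and P(t) = t² - 4t + 7.
Then P(7) = 28.

28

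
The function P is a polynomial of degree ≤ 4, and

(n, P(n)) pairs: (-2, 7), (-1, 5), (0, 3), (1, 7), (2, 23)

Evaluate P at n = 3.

First differences: -2, -2, 4, 16. Second differences: 0, 6, 12. Third differences: 6, 6.
Level-3 differences are constant, so P has degree 3.
Fitting a degree-3 polynomial gives P(n) = n³ + 3n² + 3.
Then P(3) = 57.

57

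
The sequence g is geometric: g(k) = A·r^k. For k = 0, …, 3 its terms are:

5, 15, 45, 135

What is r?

Consecutive ratio: 15/5 = 3, and 45/15 = 3, so r = 3.
Then A·3^0 = 5 gives A = 5, and g(k) = 5·3^k.

3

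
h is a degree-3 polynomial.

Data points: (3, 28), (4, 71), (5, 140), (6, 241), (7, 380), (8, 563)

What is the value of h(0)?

-5

First differences: 43, 69, 101, 139, 183. Second differences: 26, 32, 38, 44. Third differences: 6, 6, 6.
Level-3 differences are constant, so h has degree 3.
Fitting a degree-3 polynomial gives h(m) = m³ + m² - m - 5.
Then h(0) = -5.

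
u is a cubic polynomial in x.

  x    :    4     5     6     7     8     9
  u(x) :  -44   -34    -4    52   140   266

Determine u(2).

First differences: 10, 30, 56, 88, 126. Second differences: 20, 26, 32, 38. Third differences: 6, 6, 6.
Level-3 differences are constant, so u has degree 3.
Fitting a degree-3 polynomial gives u(x) = x³ - 5x² - 6x - 4.
Then u(2) = -28.

-28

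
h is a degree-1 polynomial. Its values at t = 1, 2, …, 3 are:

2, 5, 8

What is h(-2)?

-7

First differences: 3, 3.
Level-1 differences are constant, so h has degree 1.
Fitting a degree-1 polynomial gives h(t) = 3t - 1.
Then h(-2) = -7.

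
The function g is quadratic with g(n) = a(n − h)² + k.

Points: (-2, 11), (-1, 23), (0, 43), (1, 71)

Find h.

First differences 12, 20, 28; second difference 8 = 2a, so a = 4.
Expanding, the n-coefficient is −2ah = -8h; matching it to the data gives h = -3, and then k = 7.
So g(n) = 4(n + 3)² + 7.
Hence h = -3.

-3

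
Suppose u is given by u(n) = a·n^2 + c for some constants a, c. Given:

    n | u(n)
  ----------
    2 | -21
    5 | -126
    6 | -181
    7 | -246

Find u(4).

-81

From u(2) = -21 and u(5) = -126: 4a + c = -21 and 25a + c = -126.
Subtracting: 21a = -105, so a = -5; then c = -21 − (-5)·4 = -1.
So u(n) = -5n² − 1, and u(4) = -81.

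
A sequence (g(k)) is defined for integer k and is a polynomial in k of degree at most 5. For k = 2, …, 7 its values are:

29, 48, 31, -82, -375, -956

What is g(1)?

10

First differences: 19, -17, -113, -293, -581. Second differences: -36, -96, -180, -288. Third differences: -60, -84, -108. Fourth differences: -24, -24.
Level-4 differences are constant, so g has degree 4.
Fitting a degree-4 polynomial gives g(k) = -k^4 + 4k³ + k² + 3k + 3.
Then g(1) = 10.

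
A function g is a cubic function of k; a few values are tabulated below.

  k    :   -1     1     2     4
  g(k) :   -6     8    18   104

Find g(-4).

-192

Write g(k) = ak³ + bk² + ck + d; the 4 given values yield a linear system in the 4 coefficients.
Solving, g(k) = 2k³ - 3k² + 5k + 4.
Then g(-4) = -192.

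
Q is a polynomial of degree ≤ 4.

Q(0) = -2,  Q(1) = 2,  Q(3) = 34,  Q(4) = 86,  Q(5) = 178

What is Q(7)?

Write Q(x) = ax^4 + bx³ + cx² + dx + e; the 5 given values yield a linear system in the 5 coefficients.
Solving, the leading coefficient vanishes, and Q(x) = 2x³ - 4x² + 6x - 2.
Then Q(7) = 530.

530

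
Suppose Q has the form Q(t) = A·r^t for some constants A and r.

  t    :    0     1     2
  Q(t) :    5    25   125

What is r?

Consecutive ratio: 25/5 = 5, and 125/25 = 5, so r = 5.
Then A·5^0 = 5 gives A = 5, and Q(t) = 5·5^t.

5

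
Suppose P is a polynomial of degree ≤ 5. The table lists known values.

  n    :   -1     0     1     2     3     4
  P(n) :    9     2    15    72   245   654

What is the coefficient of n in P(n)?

3

First differences: -7, 13, 57, 173, 409. Second differences: 20, 44, 116, 236. Third differences: 24, 72, 120. Fourth differences: 48, 48.
Level-4 differences are constant, so P has degree 4.
Fitting a degree-4 polynomial gives P(n) = 2n^4 + 8n² + 3n + 2.
The coefficient of n is 3.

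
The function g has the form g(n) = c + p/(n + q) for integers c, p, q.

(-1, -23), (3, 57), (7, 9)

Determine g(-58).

-4

(g(n) − c)(n + q) = p for each data point; the three points give a linear system in c and q, then p follows.
Solving: c = -3, q = -2, p = 60, so g(n) = -3 + 60/(n − 2).
Then g(-58) = -3 + 60/(-60) = -4.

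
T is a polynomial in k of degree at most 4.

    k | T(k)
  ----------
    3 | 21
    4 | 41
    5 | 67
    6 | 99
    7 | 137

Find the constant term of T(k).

-3

Write T(k) = ak^4 + bk³ + ck² + dk + e; the 5 given values yield a linear system in the 5 coefficients.
Solving, the top 2 coefficients vanish, and T(k) = 3k² - k - 3.
The constant term is T(0) = -3.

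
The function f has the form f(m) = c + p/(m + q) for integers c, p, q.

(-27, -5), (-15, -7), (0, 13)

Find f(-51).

-4

(f(m) − c)(m + q) = p for each data point; the three points give a linear system in c and q, then p follows.
Solving: c = -3, q = 3, p = 48, so f(m) = -3 + 48/(m + 3).
Then f(-51) = -3 + 48/(-48) = -4.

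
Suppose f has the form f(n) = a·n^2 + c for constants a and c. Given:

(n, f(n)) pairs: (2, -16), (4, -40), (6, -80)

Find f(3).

From f(2) = -16 and f(4) = -40: 4a + c = -16 and 16a + c = -40.
Subtracting: 12a = -24, so a = -2; then c = -16 − (-2)·4 = -8.
So f(n) = -2n² − 8, and f(3) = -26.

-26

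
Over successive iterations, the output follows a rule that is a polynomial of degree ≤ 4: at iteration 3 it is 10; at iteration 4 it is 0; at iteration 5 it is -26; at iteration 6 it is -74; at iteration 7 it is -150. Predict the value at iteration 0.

4

Write the value at k as T(k).
Write T(k) = ak^4 + bk³ + ck² + dk + e; the 5 given values yield a linear system in the 5 coefficients.
Solving, the leading coefficient vanishes, and T(k) = -k³ + 4k² - k + 4.
Then T(0) = 4.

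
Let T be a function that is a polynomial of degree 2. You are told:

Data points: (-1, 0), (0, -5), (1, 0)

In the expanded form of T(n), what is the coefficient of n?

0

Write T(n) = an² + bn + c; the 3 given values yield a linear system in the 3 coefficients.
Solving, T(n) = 5n² - 5.
The coefficient of n is 0.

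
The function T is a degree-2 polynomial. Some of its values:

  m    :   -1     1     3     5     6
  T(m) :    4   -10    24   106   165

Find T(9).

Write T(m) = am² + bm + c; the 5 given values yield a linear system in the 3 coefficients.
Solving, T(m) = 6m² - 7m - 9.
Then T(9) = 414.

414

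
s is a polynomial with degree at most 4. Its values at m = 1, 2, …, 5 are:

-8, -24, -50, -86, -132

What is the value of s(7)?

-254

First differences: -16, -26, -36, -46. Second differences: -10, -10, -10.
Level-2 differences are constant, so s has degree 2.
Fitting a degree-2 polynomial gives s(m) = -5m² - m - 2.
Then s(7) = -254.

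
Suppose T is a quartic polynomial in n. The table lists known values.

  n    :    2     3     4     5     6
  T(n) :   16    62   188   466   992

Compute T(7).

1886

Write T(n) = an^4 + bn³ + cn² + dn + e; the 5 given values yield a linear system in the 5 coefficients.
Solving, T(n) = n^4 - 2n³ + 3n² + 4n - 4.
Then T(7) = 1886.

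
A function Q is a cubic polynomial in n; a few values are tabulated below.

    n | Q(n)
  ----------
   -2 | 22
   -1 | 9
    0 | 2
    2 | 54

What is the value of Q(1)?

Write Q(n) = an³ + bn² + cn + d; the 4 given values yield a linear system in the 4 coefficients.
Solving, Q(n) = 2n³ + 9n² + 2.
Then Q(1) = 13.

13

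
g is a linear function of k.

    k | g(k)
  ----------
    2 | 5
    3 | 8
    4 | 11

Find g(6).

17

Write g(k) = ak + b; the 3 given values yield a linear system in the 2 coefficients.
Solving, g(k) = 3k - 1.
Then g(6) = 17.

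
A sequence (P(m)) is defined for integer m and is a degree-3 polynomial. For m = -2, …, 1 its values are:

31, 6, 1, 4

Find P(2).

Write P(m) = am³ + bm² + cm + d; the 4 given values yield a linear system in the 4 coefficients.
Solving, P(m) = -2m³ + 4m² + m + 1.
Then P(2) = 3.

3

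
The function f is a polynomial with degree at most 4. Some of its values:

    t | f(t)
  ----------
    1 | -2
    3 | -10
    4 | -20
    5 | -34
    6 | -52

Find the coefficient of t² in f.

Write f(t) = at^4 + bt³ + ct² + dt + e; the 5 given values yield a linear system in the 5 coefficients.
Solving, the top 2 coefficients vanish, and f(t) = -2t² + 4t - 4.
The coefficient of t² is -2.

-2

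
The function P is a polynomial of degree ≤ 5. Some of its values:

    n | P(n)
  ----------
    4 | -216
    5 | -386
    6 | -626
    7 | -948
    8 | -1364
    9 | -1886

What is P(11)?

-3296

Write P(n) = an^5 + bn^4 + cn³ + dn² + en + p; the 6 given values yield a linear system in the 6 coefficients.
Solving, the top 2 coefficients vanish, and P(n) = -2n³ - 5n² - 3n + 4.
Then P(11) = -3296.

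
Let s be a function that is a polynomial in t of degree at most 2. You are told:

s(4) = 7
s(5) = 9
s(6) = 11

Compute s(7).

First differences: 2, 2.
Level-1 differences are constant, so s has degree 1.
Extending the table by one column gives the next first difference 2, so s(7) = 11 + 2 = 13.

13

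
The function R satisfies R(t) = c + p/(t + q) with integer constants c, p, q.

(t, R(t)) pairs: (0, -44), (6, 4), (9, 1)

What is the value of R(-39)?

-5

(R(t) − c)(t + q) = p for each data point; the three points give a linear system in c and q, then p follows.
Solving: c = -4, q = -1, p = 40, so R(t) = -4 + 40/(t − 1).
Then R(-39) = -4 + 40/(-40) = -5.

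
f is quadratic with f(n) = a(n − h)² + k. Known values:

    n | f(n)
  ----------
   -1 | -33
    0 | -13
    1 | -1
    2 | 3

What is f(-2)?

-61

First differences 20, 12, 4; second difference -8 = 2a, so a = -4.
Expanding, the n-coefficient is −2ah = 8h; matching it to the data gives h = 2, and then k = 3.
So f(n) = -4(n − 2)² + 3.
f(-2) = -4·(-4)² + 3 = -61.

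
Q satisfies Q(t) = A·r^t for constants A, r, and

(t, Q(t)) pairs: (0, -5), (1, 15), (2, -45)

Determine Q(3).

135

Consecutive ratio: 15/(-5) = -3, and -45/15 = -3, so r = -3.
Then A·(-3)^0 = -5 gives A = -5, and Q(t) = -5·(-3)^t.
Q(3) = -5·(-3)^3 = 135.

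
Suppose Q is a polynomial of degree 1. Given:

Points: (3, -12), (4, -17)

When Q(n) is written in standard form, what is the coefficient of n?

-5

Write Q(n) = an + b; the 2 given values yield a linear system in the 2 coefficients.
Solving, Q(n) = -5n + 3.
The coefficient of n is -5.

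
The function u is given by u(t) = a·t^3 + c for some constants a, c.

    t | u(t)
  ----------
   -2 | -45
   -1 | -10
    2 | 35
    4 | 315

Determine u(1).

0

From u(-2) = -45 and u(-1) = -10: -8a + c = -45 and -1a + c = -10.
Subtracting: 7a = 35, so a = 5; then c = -45 − 5·(-8) = -5.
So u(t) = 5t³ − 5, and u(1) = 0.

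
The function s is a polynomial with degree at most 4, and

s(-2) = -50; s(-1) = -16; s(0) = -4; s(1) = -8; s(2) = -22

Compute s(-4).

First differences: 34, 12, -4, -14. Second differences: -22, -16, -10. Third differences: 6, 6.
Level-3 differences are constant, so s has degree 3.
Fitting a degree-3 polynomial gives s(x) = x³ - 8x² + 3x - 4.
Then s(-4) = -208.

-208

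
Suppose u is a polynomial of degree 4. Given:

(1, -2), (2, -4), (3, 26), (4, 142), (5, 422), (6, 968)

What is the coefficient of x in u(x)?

-1

First differences: -2, 30, 116, 280, 546. Second differences: 32, 86, 164, 266. Third differences: 54, 78, 102. Fourth differences: 24, 24.
Level-4 differences are constant, so u has degree 4.
Fitting a degree-4 polynomial gives u(x) = x^4 - x³ - 3x² - x + 2.
The coefficient of x is -1.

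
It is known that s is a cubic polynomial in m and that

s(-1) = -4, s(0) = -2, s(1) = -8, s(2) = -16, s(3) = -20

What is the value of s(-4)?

-118

Write s(m) = am³ + bm² + cm + d; the 5 given values yield a linear system in the 4 coefficients.
Solving, s(m) = m³ - 4m² - 3m - 2.
Then s(-4) = -118.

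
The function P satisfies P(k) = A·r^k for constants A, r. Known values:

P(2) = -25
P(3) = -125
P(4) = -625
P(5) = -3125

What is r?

5

Consecutive ratio: -125/(-25) = 5, and -625/(-125) = 5, so r = 5.
Then A·5^2 = -25 gives A = -1, and P(k) = -1·5^k.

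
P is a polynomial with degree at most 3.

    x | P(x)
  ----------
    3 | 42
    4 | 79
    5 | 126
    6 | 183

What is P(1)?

First differences: 37, 47, 57. Second differences: 10, 10.
Level-2 differences are constant, so P has degree 2.
Fitting a degree-2 polynomial gives P(x) = 5x² + 2x - 9.
Then P(1) = -2.

-2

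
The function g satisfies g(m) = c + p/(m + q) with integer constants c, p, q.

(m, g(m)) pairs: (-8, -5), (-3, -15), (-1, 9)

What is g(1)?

(g(m) − c)(m + q) = p for each data point; the three points give a linear system in c and q, then p follows.
Solving: c = -3, q = 2, p = 12, so g(m) = -3 + 12/(m + 2).
Then g(1) = -3 + 12/3 = 1.

1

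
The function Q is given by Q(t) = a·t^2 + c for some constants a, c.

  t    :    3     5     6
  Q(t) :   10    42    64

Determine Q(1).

-6

From Q(3) = 10 and Q(5) = 42: 9a + c = 10 and 25a + c = 42.
Subtracting: 16a = 32, so a = 2; then c = 10 − 2·9 = -8.
So Q(t) = 2t² − 8, and Q(1) = -6.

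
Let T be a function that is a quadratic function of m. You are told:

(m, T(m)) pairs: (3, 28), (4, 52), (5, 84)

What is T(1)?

4

Write T(m) = am² + bm + c; the 3 given values yield a linear system in the 3 coefficients.
Solving, T(m) = 4m² - 4m + 4.
Then T(1) = 4.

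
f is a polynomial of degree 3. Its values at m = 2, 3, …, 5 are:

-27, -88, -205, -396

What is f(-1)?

Write f(m) = am³ + bm² + cm + d; the 4 given values yield a linear system in the 4 coefficients.
Solving, f(m) = -3m³ - m² + m - 1.
Then f(-1) = 0.

0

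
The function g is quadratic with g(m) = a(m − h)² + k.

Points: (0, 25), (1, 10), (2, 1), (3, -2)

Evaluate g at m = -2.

73

First differences -15, -9, -3; second difference 6 = 2a, so a = 3.
Expanding, the m-coefficient is −2ah = -6h; matching it to the data gives h = 3, and then k = -2.
So g(m) = 3(m − 3)² − 2.
g(-2) = 3·(-5)² − 2 = 73.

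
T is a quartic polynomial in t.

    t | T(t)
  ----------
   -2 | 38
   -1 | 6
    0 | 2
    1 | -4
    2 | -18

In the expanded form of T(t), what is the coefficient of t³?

-3

Write T(t) = at^4 + bt³ + ct² + dt + e; the 5 given values yield a linear system in the 5 coefficients.
Solving, T(t) = t^4 - 3t³ - 2t² - 2t + 2.
The coefficient of t³ is -3.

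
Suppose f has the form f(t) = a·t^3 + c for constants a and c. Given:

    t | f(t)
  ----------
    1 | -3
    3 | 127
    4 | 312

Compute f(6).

From f(1) = -3 and f(3) = 127: 1a + c = -3 and 27a + c = 127.
Subtracting: 26a = 130, so a = 5; then c = -3 − 5·1 = -8.
So f(t) = 5t³ − 8, and f(6) = 1072.

1072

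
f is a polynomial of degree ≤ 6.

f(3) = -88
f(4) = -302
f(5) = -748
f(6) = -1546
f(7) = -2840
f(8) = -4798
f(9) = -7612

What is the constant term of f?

Write f(n) = an^6 + bn^5 + cn^4 + dn³ + en² + pn + q; the 7 given values yield a linear system in the 7 coefficients.
Solving, the top 2 coefficients vanish, and f(n) = -n^4 - 2n³ + 5n² + 2.
The constant term is f(0) = 2.

2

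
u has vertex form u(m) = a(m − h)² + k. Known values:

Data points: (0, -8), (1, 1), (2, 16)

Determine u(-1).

First differences 9, 15; second difference 6 = 2a, so a = 3.
Expanding, the m-coefficient is −2ah = -6h; matching it to the data gives h = -1, and then k = -11.
So u(m) = 3(m + 1)² − 11.
u(-1) = 3·0² − 11 = -11.

-11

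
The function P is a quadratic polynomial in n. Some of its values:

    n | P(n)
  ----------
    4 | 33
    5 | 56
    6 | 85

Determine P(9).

Write P(n) = an² + bn + c; the 3 given values yield a linear system in the 3 coefficients.
Solving, P(n) = 3n² - 4n + 1.
Then P(9) = 208.

208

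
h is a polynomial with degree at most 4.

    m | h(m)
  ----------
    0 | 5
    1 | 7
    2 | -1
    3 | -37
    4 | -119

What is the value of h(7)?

First differences: 2, -8, -36, -82. Second differences: -10, -28, -46. Third differences: -18, -18.
Level-3 differences are constant, so h has degree 3.
Fitting a degree-3 polynomial gives h(m) = -3m³ + 4m² + m + 5.
Then h(7) = -821.

-821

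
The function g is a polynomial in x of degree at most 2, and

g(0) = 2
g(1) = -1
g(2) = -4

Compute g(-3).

First differences: -3, -3.
Level-1 differences are constant, so g has degree 1.
Fitting a degree-1 polynomial gives g(x) = -3x + 2.
Then g(-3) = 11.

11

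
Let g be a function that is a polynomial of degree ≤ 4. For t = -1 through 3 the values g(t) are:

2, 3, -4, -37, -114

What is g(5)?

-472

Write g(t) = at^4 + bt³ + ct² + dt + e; the 5 given values yield a linear system in the 5 coefficients.
Solving, the leading coefficient vanishes, and g(t) = -3t³ - 4t² + 3.
Then g(5) = -472.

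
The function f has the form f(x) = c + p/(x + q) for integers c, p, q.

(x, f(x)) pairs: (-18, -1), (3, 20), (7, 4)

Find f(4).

(f(x) − c)(x + q) = p for each data point; the three points give a linear system in c and q, then p follows.
Solving: c = 0, q = -2, p = 20, so f(x) = 20/(x − 2).
Then f(4) = 0 + 20/2 = 10.

10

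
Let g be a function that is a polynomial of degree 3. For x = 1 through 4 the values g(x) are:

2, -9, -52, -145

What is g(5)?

-306

Write g(x) = ax³ + bx² + cx + d; the 4 given values yield a linear system in the 4 coefficients.
Solving, g(x) = -3x³ + 2x² + 4x - 1.
Then g(5) = -306.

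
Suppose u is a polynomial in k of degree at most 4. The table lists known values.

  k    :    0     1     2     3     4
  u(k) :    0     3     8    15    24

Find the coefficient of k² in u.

First differences: 3, 5, 7, 9. Second differences: 2, 2, 2.
Level-2 differences are constant, so u has degree 2.
Fitting a degree-2 polynomial gives u(k) = k² + 2k.
The coefficient of k² is 1.

1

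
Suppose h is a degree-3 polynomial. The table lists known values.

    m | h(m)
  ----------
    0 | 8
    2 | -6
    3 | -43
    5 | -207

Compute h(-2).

Write h(m) = am³ + bm² + cm + d; the 4 given values yield a linear system in the 4 coefficients.
Solving, h(m) = -m³ - 5m² + 7m + 8.
Then h(-2) = -18.

-18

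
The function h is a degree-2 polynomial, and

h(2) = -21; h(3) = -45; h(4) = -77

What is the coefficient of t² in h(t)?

Write h(t) = at² + bt + c; the 3 given values yield a linear system in the 3 coefficients.
Solving, h(t) = -4t² - 4t + 3.
The coefficient of t² is -4.

-4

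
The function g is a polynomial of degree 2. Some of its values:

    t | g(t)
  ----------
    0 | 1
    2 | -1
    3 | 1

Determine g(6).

19

Write g(t) = at² + bt + c; the 3 given values yield a linear system in the 3 coefficients.
Solving, g(t) = t² - 3t + 1.
Then g(6) = 19.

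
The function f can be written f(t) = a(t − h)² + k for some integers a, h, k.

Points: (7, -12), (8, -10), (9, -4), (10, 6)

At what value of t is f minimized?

First differences 2, 6, 10; second difference 4 = 2a, so a = 2.
Expanding, the t-coefficient is −2ah = -4h; matching it to the data gives h = 7, and then k = -12.
So f(t) = 2(t − 7)² − 12.
Hence h = 7.

7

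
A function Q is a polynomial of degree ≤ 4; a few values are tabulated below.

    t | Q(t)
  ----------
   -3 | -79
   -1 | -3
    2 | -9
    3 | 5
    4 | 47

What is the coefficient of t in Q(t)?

-4

Write Q(t) = at^4 + bt³ + ct² + dt + e; the 5 given values yield a linear system in the 5 coefficients.
Solving, the leading coefficient vanishes, and Q(t) = 2t³ - 4t² - 4t - 1.
The coefficient of t is -4.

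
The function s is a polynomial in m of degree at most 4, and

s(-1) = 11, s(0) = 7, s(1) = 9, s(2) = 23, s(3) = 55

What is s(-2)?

15

First differences: -4, 2, 14, 32. Second differences: 6, 12, 18. Third differences: 6, 6.
Level-3 differences are constant, so s has degree 3.
Fitting a degree-3 polynomial gives s(m) = m³ + 3m² - 2m + 7.
Then s(-2) = 15.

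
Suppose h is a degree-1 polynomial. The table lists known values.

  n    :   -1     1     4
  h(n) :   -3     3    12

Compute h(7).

21

Write h(n) = an + b; the 3 given values yield a linear system in the 2 coefficients.
Solving, h(n) = 3n.
Then h(7) = 21.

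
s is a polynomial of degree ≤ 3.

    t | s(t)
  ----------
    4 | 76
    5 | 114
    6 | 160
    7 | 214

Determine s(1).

Write s(t) = at³ + bt² + ct + d; the 4 given values yield a linear system in the 4 coefficients.
Solving, the leading coefficient vanishes, and s(t) = 4t² + 2t + 4.
Then s(1) = 10.

10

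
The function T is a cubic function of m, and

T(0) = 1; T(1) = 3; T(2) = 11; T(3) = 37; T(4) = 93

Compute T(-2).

-33

Write T(m) = am³ + bm² + cm + d; the 5 given values yield a linear system in the 4 coefficients.
Solving, T(m) = 2m³ - 3m² + 3m + 1.
Then T(-2) = -33.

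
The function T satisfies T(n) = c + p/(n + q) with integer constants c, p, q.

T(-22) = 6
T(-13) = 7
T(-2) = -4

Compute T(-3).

-13

(T(n) − c)(n + q) = p for each data point; the three points give a linear system in c and q, then p follows.
Solving: c = 5, q = 4, p = -18, so T(n) = 5 − 18/(n + 4).
Then T(-3) = 5 − 18/1 = -13.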